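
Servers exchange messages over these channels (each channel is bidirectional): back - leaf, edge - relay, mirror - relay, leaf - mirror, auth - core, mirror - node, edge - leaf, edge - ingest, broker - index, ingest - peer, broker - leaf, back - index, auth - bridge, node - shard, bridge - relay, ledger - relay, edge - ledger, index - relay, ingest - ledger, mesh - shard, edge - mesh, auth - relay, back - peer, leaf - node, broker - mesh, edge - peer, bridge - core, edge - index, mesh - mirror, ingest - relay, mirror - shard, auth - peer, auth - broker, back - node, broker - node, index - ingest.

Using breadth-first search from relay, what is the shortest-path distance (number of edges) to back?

Level 0: relay
Level 1: auth, bridge, edge, index, ingest, ledger, mirror
Level 2: back, broker, core, leaf, mesh, node, peer, shard
back first appears at level 2.

2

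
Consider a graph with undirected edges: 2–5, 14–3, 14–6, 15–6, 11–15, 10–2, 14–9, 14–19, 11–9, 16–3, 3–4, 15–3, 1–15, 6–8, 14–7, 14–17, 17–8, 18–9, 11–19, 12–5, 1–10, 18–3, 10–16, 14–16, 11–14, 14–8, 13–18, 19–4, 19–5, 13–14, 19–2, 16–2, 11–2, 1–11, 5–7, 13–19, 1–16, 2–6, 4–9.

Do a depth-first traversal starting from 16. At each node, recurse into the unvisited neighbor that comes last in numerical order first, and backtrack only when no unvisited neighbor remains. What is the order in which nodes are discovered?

16, 14, 19, 13, 18, 9, 11, 15, 6, 8, 17, 2, 10, 1, 5, 12, 7, 3, 4

Visit 16
16 → 14
14 → 19
19 → 13
13 → 18
18 → 9
9 → 11
11 → 15
15 → 6
6 → 8
8 → 17
6 → 2
2 → 10
10 → 1
2 → 5
5 → 12
5 → 7
15 → 3
3 → 4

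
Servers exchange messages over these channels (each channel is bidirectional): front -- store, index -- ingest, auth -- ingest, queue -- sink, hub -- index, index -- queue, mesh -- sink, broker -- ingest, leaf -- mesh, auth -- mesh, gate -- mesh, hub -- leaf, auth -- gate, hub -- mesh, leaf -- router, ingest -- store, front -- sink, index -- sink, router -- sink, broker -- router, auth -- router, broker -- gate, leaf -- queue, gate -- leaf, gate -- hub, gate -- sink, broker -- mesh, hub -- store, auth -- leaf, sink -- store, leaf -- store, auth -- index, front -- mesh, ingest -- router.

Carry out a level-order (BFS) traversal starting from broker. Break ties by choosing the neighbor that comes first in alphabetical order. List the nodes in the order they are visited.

broker, gate, ingest, mesh, router, auth, hub, leaf, sink, index, store, front, queue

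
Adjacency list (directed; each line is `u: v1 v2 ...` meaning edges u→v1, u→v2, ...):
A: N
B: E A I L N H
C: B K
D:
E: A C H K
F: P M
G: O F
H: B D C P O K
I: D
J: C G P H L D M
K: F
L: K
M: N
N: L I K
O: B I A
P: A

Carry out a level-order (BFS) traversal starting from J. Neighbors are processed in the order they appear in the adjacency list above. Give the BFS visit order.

Visit J; enqueue C, G, P, H, L, D, M → queue [C, G, P, H, L, D, M]
Visit C; enqueue B, K → queue [G, P, H, L, D, M, B, K]
Visit G; enqueue O, F → queue [P, H, L, D, M, B, K, O, F]
Visit P; enqueue A → queue [H, L, D, M, B, K, O, F, A]
Visit H → queue [L, D, M, B, K, O, F, A]
Visit L → queue [D, M, B, K, O, F, A]
Visit D → queue [M, B, K, O, F, A]
Visit M; enqueue N → queue [B, K, O, F, A, N]
Visit B; enqueue E, I → queue [K, O, F, A, N, E, I]
Visit K → queue [O, F, A, N, E, I]
Visit O → queue [F, A, N, E, I]
Visit F → queue [A, N, E, I]
Visit A → queue [N, E, I]
Visit N → queue [E, I]
Visit E → queue [I]
Visit I → queue []

J, C, G, P, H, L, D, M, B, K, O, F, A, N, E, I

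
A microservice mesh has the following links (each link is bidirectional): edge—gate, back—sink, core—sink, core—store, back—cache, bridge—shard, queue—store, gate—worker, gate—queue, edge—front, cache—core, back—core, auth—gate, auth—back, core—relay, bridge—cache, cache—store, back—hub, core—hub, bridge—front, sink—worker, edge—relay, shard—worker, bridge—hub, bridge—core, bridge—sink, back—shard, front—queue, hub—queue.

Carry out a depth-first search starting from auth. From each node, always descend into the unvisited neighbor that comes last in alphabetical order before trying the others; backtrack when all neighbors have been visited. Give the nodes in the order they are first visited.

auth, gate, worker, sink, core, store, queue, hub, bridge, shard, back, cache, front, edge, relay

Visit auth
auth → gate
gate → worker
worker → sink
sink → core
core → store
store → queue
queue → hub
hub → bridge
bridge → shard
shard → back
back → cache
bridge → front
front → edge
edge → relay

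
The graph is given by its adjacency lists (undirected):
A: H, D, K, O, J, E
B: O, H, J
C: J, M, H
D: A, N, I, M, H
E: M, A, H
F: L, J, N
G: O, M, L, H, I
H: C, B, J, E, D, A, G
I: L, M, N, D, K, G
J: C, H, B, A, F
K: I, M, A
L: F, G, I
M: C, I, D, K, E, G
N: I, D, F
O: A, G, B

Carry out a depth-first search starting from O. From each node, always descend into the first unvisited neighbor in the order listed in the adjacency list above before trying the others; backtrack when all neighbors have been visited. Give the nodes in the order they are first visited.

O → A → H → C → J → B → F → L → G → M → I → N → D → K → E

Visit O
O → A
A → H
H → C
C → J
J → B
J → F
F → L
L → G
G → M
M → I
I → N
N → D
I → K
M → E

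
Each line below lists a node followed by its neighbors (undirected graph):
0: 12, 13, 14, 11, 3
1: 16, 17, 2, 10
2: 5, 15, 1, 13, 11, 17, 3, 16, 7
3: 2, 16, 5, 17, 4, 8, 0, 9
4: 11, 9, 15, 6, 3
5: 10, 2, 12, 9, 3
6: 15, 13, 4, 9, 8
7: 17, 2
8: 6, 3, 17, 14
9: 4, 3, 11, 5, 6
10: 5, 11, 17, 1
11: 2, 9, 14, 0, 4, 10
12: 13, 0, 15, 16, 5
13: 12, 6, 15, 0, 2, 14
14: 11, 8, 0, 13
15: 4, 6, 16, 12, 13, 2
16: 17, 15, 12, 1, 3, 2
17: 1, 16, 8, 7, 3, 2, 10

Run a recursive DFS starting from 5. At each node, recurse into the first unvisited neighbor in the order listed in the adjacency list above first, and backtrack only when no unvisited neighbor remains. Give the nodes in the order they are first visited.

5 -> 10 -> 11 -> 2 -> 15 -> 4 -> 9 -> 3 -> 16 -> 17 -> 1 -> 8 -> 6 -> 13 -> 12 -> 0 -> 14 -> 7

Visit 5
5 → 10
10 → 11
11 → 2
2 → 15
15 → 4
4 → 9
9 → 3
3 → 16
16 → 17
17 → 1
17 → 8
8 → 6
6 → 13
13 → 12
12 → 0
0 → 14
17 → 7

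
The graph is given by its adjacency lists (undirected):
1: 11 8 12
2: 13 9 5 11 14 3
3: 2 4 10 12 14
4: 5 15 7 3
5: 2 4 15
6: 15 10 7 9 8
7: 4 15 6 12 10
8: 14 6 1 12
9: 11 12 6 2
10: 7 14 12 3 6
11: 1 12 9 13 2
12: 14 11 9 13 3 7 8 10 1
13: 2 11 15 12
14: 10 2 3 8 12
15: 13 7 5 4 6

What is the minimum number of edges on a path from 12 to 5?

Level 0: 12
Level 1: 1, 3, 7, 8, 9, 10, 11, 13, 14
Level 2: 2, 4, 6, 15
Level 3: 5
5 first appears at level 3.

3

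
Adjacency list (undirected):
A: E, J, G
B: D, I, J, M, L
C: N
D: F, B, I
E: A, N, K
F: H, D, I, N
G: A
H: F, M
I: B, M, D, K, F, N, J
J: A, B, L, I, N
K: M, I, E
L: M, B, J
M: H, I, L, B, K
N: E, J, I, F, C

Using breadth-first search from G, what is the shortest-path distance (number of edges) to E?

2

Level 0: G
Level 1: A
Level 2: E, J
Level 3: B, I, K, L, N
Level 4: C, D, F, M
Level 5: H
E first appears at level 2.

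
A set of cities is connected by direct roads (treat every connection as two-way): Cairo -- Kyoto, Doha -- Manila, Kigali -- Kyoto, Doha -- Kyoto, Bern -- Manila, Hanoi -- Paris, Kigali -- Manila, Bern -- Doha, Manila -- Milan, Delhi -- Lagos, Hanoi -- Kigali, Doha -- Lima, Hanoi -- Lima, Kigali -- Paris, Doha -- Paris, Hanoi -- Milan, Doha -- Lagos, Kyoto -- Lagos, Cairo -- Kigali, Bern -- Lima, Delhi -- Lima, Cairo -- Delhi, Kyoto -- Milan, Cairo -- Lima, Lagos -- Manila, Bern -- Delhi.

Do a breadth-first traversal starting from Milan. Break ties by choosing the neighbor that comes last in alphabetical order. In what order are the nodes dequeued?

Visit Milan; enqueue Manila, Kyoto, Hanoi → queue [Manila, Kyoto, Hanoi]
Visit Manila; enqueue Lagos, Kigali, Doha, Bern → queue [Kyoto, Hanoi, Lagos, Kigali, Doha, Bern]
Visit Kyoto; enqueue Cairo → queue [Hanoi, Lagos, Kigali, Doha, Bern, Cairo]
Visit Hanoi; enqueue Paris, Lima → queue [Lagos, Kigali, Doha, Bern, Cairo, Paris, Lima]
Visit Lagos; enqueue Delhi → queue [Kigali, Doha, Bern, Cairo, Paris, Lima, Delhi]
Visit Kigali → queue [Doha, Bern, Cairo, Paris, Lima, Delhi]
Visit Doha → queue [Bern, Cairo, Paris, Lima, Delhi]
Visit Bern → queue [Cairo, Paris, Lima, Delhi]
Visit Cairo → queue [Paris, Lima, Delhi]
Visit Paris → queue [Lima, Delhi]
Visit Lima → queue [Delhi]
Visit Delhi → queue []

Milan -> Manila -> Kyoto -> Hanoi -> Lagos -> Kigali -> Doha -> Bern -> Cairo -> Paris -> Lima -> Delhi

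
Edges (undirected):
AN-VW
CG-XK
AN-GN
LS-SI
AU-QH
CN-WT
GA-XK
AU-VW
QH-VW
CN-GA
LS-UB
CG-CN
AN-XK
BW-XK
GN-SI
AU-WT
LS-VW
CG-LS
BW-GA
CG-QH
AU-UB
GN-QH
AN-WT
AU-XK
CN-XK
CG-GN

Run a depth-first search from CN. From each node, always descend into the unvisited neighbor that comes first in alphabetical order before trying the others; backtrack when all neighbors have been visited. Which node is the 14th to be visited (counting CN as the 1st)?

GA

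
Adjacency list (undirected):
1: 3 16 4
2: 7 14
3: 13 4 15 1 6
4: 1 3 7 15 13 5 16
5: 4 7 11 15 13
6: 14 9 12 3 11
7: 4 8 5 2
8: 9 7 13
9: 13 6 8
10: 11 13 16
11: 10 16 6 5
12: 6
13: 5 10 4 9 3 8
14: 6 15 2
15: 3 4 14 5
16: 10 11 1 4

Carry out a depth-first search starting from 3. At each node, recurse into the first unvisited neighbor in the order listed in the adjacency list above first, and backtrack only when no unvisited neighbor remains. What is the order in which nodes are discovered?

Visit 3
3 → 13
13 → 5
5 → 4
4 → 1
1 → 16
16 → 10
10 → 11
11 → 6
6 → 14
14 → 15
14 → 2
2 → 7
7 → 8
8 → 9
6 → 12

3 13 5 4 1 16 10 11 6 14 15 2 7 8 9 12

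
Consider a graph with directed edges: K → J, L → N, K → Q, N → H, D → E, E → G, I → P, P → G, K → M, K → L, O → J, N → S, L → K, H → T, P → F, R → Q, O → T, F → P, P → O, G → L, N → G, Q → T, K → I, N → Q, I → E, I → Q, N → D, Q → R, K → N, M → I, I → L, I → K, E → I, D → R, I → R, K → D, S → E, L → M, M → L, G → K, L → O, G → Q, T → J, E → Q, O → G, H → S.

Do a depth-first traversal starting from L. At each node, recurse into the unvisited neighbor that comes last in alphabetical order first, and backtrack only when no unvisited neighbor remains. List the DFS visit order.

Visit L
L → O
O → T
T → J
O → G
G → Q
Q → R
G → K
K → N
N → S
S → E
E → I
I → P
P → F
N → H
N → D
K → M

L O T J G Q R K N S E I P F H D M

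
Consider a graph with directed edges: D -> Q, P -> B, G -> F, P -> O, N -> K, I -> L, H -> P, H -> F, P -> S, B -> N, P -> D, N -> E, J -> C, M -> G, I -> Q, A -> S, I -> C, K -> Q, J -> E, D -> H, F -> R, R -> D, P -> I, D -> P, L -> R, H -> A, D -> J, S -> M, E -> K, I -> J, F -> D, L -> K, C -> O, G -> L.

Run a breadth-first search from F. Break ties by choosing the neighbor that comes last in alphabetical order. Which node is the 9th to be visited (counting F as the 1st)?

O

Visit F; enqueue R, D → queue [R, D]
Visit R → queue [D]
Visit D; enqueue Q, P, J, H → queue [Q, P, J, H]
Visit Q → queue [P, J, H]
Visit P; enqueue S, O, I, B → queue [J, H, S, O, I, B]
Visit J; enqueue E, C → queue [H, S, O, I, B, E, C]
Visit H; enqueue A → queue [S, O, I, B, E, C, A]
Visit S; enqueue M → queue [O, I, B, E, C, A, M]
Visit O → queue [I, B, E, C, A, M]
Visit I; enqueue L → queue [B, E, C, A, M, L]
Visit B; enqueue N → queue [E, C, A, M, L, N]
Visit E; enqueue K → queue [C, A, M, L, N, K]
Visit C → queue [A, M, L, N, K]
Visit A → queue [M, L, N, K]
Visit M; enqueue G → queue [L, N, K, G]
Visit L → queue [N, K, G]
Visit N → queue [K, G]
Visit K → queue [G]
Visit G → queue []

Visit order: F, R, D, Q, P, J, H, S, O, I, B, E, C, A, M, L, N, K, G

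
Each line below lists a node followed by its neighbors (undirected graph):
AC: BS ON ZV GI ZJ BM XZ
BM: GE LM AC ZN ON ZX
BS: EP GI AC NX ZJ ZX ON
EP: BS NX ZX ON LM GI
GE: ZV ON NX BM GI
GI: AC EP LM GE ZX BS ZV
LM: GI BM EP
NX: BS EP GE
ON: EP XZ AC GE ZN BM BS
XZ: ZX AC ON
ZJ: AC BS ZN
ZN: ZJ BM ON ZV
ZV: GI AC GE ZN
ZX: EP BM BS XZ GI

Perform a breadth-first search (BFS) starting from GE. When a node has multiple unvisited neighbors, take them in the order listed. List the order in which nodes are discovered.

GE, ZV, ON, NX, BM, GI, AC, ZN, EP, XZ, BS, LM, ZX, ZJ

Visit GE; enqueue ZV, ON, NX, BM, GI → queue [ZV, ON, NX, BM, GI]
Visit ZV; enqueue AC, ZN → queue [ON, NX, BM, GI, AC, ZN]
Visit ON; enqueue EP, XZ, BS → queue [NX, BM, GI, AC, ZN, EP, XZ, BS]
Visit NX → queue [BM, GI, AC, ZN, EP, XZ, BS]
Visit BM; enqueue LM, ZX → queue [GI, AC, ZN, EP, XZ, BS, LM, ZX]
Visit GI → queue [AC, ZN, EP, XZ, BS, LM, ZX]
Visit AC; enqueue ZJ → queue [ZN, EP, XZ, BS, LM, ZX, ZJ]
Visit ZN → queue [EP, XZ, BS, LM, ZX, ZJ]
Visit EP → queue [XZ, BS, LM, ZX, ZJ]
Visit XZ → queue [BS, LM, ZX, ZJ]
Visit BS → queue [LM, ZX, ZJ]
Visit LM → queue [ZX, ZJ]
Visit ZX → queue [ZJ]
Visit ZJ → queue []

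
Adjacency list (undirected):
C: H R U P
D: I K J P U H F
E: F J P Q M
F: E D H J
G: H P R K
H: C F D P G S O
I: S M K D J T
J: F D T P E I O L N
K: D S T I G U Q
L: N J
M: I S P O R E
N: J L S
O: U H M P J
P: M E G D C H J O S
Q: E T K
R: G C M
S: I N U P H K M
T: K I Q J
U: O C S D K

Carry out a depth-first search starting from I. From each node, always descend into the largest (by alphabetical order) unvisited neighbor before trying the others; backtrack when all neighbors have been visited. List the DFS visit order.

I -> T -> Q -> K -> U -> S -> P -> O -> M -> R -> G -> H -> F -> J -> N -> L -> E -> D -> C

Visit I
I → T
T → Q
Q → K
K → U
U → S
S → P
P → O
O → M
M → R
R → G
G → H
H → F
F → J
J → N
N → L
J → E
J → D
H → C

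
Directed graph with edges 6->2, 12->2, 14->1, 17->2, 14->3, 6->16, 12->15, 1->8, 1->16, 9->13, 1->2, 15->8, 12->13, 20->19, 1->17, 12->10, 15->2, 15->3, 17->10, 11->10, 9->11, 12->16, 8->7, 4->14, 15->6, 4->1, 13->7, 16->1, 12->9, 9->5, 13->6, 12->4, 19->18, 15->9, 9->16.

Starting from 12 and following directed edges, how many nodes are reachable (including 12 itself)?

17

BFS from 12 visits: 12, 16, 15, 13, 10, 9, 4, 2, 1, 8, 6, 3, 7, 11, 5, 14, 17
Reachable nodes: 17 of 20 total.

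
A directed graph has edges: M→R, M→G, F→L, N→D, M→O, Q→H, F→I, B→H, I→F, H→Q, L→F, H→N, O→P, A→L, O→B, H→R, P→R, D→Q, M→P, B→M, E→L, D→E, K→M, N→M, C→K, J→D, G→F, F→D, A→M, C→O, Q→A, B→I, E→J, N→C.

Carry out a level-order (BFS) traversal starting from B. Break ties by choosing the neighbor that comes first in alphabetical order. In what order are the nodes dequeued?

B -> H -> I -> M -> N -> Q -> R -> F -> G -> O -> P -> C -> D -> A -> L -> K -> E -> J

Visit B; enqueue H, I, M → queue [H, I, M]
Visit H; enqueue N, Q, R → queue [I, M, N, Q, R]
Visit I; enqueue F → queue [M, N, Q, R, F]
Visit M; enqueue G, O, P → queue [N, Q, R, F, G, O, P]
Visit N; enqueue C, D → queue [Q, R, F, G, O, P, C, D]
Visit Q; enqueue A → queue [R, F, G, O, P, C, D, A]
Visit R → queue [F, G, O, P, C, D, A]
Visit F; enqueue L → queue [G, O, P, C, D, A, L]
Visit G → queue [O, P, C, D, A, L]
Visit O → queue [P, C, D, A, L]
Visit P → queue [C, D, A, L]
Visit C; enqueue K → queue [D, A, L, K]
Visit D; enqueue E → queue [A, L, K, E]
Visit A → queue [L, K, E]
Visit L → queue [K, E]
Visit K → queue [E]
Visit E; enqueue J → queue [J]
Visit J → queue []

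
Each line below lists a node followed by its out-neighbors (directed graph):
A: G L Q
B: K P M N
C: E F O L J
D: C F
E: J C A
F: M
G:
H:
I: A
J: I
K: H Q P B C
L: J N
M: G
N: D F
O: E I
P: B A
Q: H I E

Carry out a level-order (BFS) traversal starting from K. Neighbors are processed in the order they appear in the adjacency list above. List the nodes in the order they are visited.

K -> H -> Q -> P -> B -> C -> I -> E -> A -> M -> N -> F -> O -> L -> J -> G -> D

Visit K; enqueue H, Q, P, B, C → queue [H, Q, P, B, C]
Visit H → queue [Q, P, B, C]
Visit Q; enqueue I, E → queue [P, B, C, I, E]
Visit P; enqueue A → queue [B, C, I, E, A]
Visit B; enqueue M, N → queue [C, I, E, A, M, N]
Visit C; enqueue F, O, L, J → queue [I, E, A, M, N, F, O, L, J]
Visit I → queue [E, A, M, N, F, O, L, J]
Visit E → queue [A, M, N, F, O, L, J]
Visit A; enqueue G → queue [M, N, F, O, L, J, G]
Visit M → queue [N, F, O, L, J, G]
Visit N; enqueue D → queue [F, O, L, J, G, D]
Visit F → queue [O, L, J, G, D]
Visit O → queue [L, J, G, D]
Visit L → queue [J, G, D]
Visit J → queue [G, D]
Visit G → queue [D]
Visit D → queue []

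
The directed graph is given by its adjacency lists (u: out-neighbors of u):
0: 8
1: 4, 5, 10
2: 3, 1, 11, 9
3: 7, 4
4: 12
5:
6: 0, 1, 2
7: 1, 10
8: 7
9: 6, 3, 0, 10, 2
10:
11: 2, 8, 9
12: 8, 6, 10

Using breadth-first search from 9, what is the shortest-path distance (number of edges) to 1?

Level 0: 9
Level 1: 0, 2, 3, 6, 10
Level 2: 1, 4, 7, 8, 11
Level 3: 5, 12
1 first appears at level 2.

2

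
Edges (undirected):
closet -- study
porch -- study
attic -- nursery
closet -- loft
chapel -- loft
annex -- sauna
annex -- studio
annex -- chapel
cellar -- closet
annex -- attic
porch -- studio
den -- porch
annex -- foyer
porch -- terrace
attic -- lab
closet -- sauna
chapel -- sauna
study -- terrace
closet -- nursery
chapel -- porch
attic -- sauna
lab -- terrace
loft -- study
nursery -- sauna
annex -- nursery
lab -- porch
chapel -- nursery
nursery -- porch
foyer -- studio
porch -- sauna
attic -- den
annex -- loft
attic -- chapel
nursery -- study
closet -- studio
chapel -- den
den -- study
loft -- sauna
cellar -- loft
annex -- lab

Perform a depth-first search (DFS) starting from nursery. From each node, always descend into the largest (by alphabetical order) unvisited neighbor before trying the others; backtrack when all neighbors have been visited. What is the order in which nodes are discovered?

nursery -> study -> terrace -> porch -> studio -> foyer -> annex -> sauna -> loft -> closet -> cellar -> chapel -> den -> attic -> lab

Visit nursery
nursery → study
study → terrace
terrace → porch
porch → studio
studio → foyer
foyer → annex
annex → sauna
sauna → loft
loft → closet
closet → cellar
loft → chapel
chapel → den
den → attic
attic → lab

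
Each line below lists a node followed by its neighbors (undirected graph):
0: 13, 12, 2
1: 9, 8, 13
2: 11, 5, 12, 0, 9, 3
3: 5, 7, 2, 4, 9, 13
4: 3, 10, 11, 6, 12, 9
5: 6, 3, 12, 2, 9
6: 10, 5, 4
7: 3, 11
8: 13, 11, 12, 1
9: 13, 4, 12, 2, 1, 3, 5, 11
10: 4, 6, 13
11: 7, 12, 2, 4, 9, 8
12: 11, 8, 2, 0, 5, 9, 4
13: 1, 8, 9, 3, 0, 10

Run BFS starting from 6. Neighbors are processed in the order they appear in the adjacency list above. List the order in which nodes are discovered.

Visit 6; enqueue 10, 5, 4 → queue [10, 5, 4]
Visit 10; enqueue 13 → queue [5, 4, 13]
Visit 5; enqueue 3, 12, 2, 9 → queue [4, 13, 3, 12, 2, 9]
Visit 4; enqueue 11 → queue [13, 3, 12, 2, 9, 11]
Visit 13; enqueue 1, 8, 0 → queue [3, 12, 2, 9, 11, 1, 8, 0]
Visit 3; enqueue 7 → queue [12, 2, 9, 11, 1, 8, 0, 7]
Visit 12 → queue [2, 9, 11, 1, 8, 0, 7]
Visit 2 → queue [9, 11, 1, 8, 0, 7]
Visit 9 → queue [11, 1, 8, 0, 7]
Visit 11 → queue [1, 8, 0, 7]
Visit 1 → queue [8, 0, 7]
Visit 8 → queue [0, 7]
Visit 0 → queue [7]
Visit 7 → queue []

6 → 10 → 5 → 4 → 13 → 3 → 12 → 2 → 9 → 11 → 1 → 8 → 0 → 7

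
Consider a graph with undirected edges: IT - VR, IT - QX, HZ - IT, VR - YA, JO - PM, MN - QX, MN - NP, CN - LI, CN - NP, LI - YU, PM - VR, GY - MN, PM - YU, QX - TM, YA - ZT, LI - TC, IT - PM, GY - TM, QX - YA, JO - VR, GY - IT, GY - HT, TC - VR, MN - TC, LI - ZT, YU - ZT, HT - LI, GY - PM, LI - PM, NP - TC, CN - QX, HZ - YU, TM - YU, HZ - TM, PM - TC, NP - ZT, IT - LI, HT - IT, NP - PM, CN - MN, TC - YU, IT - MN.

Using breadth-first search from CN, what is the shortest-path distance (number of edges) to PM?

Level 0: CN
Level 1: LI, MN, NP, QX
Level 2: GY, HT, IT, PM, TC, TM, YA, YU, ZT
Level 3: HZ, JO, VR
PM first appears at level 2.

2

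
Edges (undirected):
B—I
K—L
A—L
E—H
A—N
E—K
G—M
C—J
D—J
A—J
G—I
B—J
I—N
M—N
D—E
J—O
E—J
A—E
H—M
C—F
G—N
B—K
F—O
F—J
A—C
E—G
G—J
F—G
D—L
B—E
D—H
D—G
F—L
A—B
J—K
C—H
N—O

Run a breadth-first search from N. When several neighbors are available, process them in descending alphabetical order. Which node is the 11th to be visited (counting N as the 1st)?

E

Visit N; enqueue O, M, I, G, A → queue [O, M, I, G, A]
Visit O; enqueue J, F → queue [M, I, G, A, J, F]
Visit M; enqueue H → queue [I, G, A, J, F, H]
Visit I; enqueue B → queue [G, A, J, F, H, B]
Visit G; enqueue E, D → queue [A, J, F, H, B, E, D]
Visit A; enqueue L, C → queue [J, F, H, B, E, D, L, C]
Visit J; enqueue K → queue [F, H, B, E, D, L, C, K]
Visit F → queue [H, B, E, D, L, C, K]
Visit H → queue [B, E, D, L, C, K]
Visit B → queue [E, D, L, C, K]
Visit E → queue [D, L, C, K]
Visit D → queue [L, C, K]
Visit L → queue [C, K]
Visit C → queue [K]
Visit K → queue []

Visit order: N, O, M, I, G, A, J, F, H, B, E, D, L, C, K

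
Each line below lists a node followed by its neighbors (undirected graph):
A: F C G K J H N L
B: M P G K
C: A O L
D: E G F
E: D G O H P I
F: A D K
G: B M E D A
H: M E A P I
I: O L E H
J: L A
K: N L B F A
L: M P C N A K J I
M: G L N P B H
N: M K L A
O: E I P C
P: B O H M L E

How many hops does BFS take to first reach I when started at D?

2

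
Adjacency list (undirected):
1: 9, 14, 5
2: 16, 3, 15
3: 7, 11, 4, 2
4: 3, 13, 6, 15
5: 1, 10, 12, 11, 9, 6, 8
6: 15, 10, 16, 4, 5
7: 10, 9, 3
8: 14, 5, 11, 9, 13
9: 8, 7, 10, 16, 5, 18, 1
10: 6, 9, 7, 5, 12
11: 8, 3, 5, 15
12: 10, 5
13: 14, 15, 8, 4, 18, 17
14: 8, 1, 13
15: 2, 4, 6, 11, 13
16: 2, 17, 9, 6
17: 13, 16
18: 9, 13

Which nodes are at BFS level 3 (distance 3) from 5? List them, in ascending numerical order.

2, 17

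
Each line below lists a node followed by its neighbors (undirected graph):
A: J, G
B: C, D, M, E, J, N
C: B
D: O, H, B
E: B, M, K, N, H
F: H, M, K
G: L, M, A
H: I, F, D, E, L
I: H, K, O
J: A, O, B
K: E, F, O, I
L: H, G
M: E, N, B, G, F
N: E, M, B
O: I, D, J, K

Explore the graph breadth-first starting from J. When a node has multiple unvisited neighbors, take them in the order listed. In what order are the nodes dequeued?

Visit J; enqueue A, O, B → queue [A, O, B]
Visit A; enqueue G → queue [O, B, G]
Visit O; enqueue I, D, K → queue [B, G, I, D, K]
Visit B; enqueue C, M, E, N → queue [G, I, D, K, C, M, E, N]
Visit G; enqueue L → queue [I, D, K, C, M, E, N, L]
Visit I; enqueue H → queue [D, K, C, M, E, N, L, H]
Visit D → queue [K, C, M, E, N, L, H]
Visit K; enqueue F → queue [C, M, E, N, L, H, F]
Visit C → queue [M, E, N, L, H, F]
Visit M → queue [E, N, L, H, F]
Visit E → queue [N, L, H, F]
Visit N → queue [L, H, F]
Visit L → queue [H, F]
Visit H → queue [F]
Visit F → queue []

J, A, O, B, G, I, D, K, C, M, E, N, L, H, F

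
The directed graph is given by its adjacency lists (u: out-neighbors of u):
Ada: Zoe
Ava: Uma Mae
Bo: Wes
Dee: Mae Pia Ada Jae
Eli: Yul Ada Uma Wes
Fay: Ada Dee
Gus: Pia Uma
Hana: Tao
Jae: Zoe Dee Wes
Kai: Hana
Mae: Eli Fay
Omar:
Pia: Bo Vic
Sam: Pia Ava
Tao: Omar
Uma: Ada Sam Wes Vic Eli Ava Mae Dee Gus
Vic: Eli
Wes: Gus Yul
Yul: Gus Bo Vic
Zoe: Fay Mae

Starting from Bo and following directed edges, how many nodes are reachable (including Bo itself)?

BFS from Bo visits: Bo, Wes, Gus, Yul, Pia, Uma, Vic, Ada, Sam, Eli, Ava, Mae, Dee, Zoe, Fay, Jae
Reachable nodes: 16 of 20 total.

16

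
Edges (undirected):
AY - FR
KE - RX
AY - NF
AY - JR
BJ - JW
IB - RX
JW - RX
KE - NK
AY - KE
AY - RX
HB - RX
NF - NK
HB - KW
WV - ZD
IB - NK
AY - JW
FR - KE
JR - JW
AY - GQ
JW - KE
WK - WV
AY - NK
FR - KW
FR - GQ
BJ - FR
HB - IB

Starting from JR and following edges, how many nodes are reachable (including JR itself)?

13

BFS from JR visits: JR, JW, AY, RX, KE, BJ, NK, NF, GQ, FR, IB, HB, KW
Reachable nodes: 13 of 16 total.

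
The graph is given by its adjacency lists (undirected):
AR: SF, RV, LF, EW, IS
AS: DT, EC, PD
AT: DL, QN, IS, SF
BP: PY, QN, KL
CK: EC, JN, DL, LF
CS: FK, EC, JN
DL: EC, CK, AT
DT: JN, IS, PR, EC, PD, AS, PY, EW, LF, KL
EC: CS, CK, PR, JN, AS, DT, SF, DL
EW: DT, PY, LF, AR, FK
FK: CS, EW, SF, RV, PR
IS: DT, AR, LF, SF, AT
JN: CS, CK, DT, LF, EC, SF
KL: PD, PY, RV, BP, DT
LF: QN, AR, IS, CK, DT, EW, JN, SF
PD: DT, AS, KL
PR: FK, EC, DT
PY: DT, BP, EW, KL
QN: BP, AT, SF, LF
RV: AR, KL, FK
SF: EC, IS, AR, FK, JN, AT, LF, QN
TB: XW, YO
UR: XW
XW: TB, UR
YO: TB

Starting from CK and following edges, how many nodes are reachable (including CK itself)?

21

BFS from CK visits: CK, LF, JN, EC, DL, SF, QN, IS, EW, DT, AR, CS, PR, AS, AT, FK, BP, PY, PD, KL, RV
Reachable nodes: 21 of 25 total.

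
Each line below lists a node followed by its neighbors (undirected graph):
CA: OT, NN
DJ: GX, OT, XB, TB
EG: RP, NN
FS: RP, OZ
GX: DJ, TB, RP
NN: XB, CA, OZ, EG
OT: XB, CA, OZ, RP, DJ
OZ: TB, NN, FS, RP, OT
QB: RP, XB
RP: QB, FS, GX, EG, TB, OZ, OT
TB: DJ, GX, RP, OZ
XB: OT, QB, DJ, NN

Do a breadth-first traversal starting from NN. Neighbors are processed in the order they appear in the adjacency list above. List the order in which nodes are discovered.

NN -> XB -> CA -> OZ -> EG -> OT -> QB -> DJ -> TB -> FS -> RP -> GX

Visit NN; enqueue XB, CA, OZ, EG → queue [XB, CA, OZ, EG]
Visit XB; enqueue OT, QB, DJ → queue [CA, OZ, EG, OT, QB, DJ]
Visit CA → queue [OZ, EG, OT, QB, DJ]
Visit OZ; enqueue TB, FS, RP → queue [EG, OT, QB, DJ, TB, FS, RP]
Visit EG → queue [OT, QB, DJ, TB, FS, RP]
Visit OT → queue [QB, DJ, TB, FS, RP]
Visit QB → queue [DJ, TB, FS, RP]
Visit DJ; enqueue GX → queue [TB, FS, RP, GX]
Visit TB → queue [FS, RP, GX]
Visit FS → queue [RP, GX]
Visit RP → queue [GX]
Visit GX → queue []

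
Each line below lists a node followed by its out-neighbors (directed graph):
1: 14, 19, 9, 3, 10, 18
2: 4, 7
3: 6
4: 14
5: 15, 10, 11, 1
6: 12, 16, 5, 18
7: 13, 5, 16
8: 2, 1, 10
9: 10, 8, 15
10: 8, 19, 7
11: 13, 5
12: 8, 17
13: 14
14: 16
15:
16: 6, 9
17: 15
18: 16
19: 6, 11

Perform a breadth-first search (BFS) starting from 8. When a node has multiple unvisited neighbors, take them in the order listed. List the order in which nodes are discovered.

8 -> 2 -> 1 -> 10 -> 4 -> 7 -> 14 -> 19 -> 9 -> 3 -> 18 -> 13 -> 5 -> 16 -> 6 -> 11 -> 15 -> 12 -> 17

Visit 8; enqueue 2, 1, 10 → queue [2, 1, 10]
Visit 2; enqueue 4, 7 → queue [1, 10, 4, 7]
Visit 1; enqueue 14, 19, 9, 3, 18 → queue [10, 4, 7, 14, 19, 9, 3, 18]
Visit 10 → queue [4, 7, 14, 19, 9, 3, 18]
Visit 4 → queue [7, 14, 19, 9, 3, 18]
Visit 7; enqueue 13, 5, 16 → queue [14, 19, 9, 3, 18, 13, 5, 16]
Visit 14 → queue [19, 9, 3, 18, 13, 5, 16]
Visit 19; enqueue 6, 11 → queue [9, 3, 18, 13, 5, 16, 6, 11]
Visit 9; enqueue 15 → queue [3, 18, 13, 5, 16, 6, 11, 15]
Visit 3 → queue [18, 13, 5, 16, 6, 11, 15]
Visit 18 → queue [13, 5, 16, 6, 11, 15]
Visit 13 → queue [5, 16, 6, 11, 15]
Visit 5 → queue [16, 6, 11, 15]
Visit 16 → queue [6, 11, 15]
Visit 6; enqueue 12 → queue [11, 15, 12]
Visit 11 → queue [15, 12]
Visit 15 → queue [12]
Visit 12; enqueue 17 → queue [17]
Visit 17 → queue []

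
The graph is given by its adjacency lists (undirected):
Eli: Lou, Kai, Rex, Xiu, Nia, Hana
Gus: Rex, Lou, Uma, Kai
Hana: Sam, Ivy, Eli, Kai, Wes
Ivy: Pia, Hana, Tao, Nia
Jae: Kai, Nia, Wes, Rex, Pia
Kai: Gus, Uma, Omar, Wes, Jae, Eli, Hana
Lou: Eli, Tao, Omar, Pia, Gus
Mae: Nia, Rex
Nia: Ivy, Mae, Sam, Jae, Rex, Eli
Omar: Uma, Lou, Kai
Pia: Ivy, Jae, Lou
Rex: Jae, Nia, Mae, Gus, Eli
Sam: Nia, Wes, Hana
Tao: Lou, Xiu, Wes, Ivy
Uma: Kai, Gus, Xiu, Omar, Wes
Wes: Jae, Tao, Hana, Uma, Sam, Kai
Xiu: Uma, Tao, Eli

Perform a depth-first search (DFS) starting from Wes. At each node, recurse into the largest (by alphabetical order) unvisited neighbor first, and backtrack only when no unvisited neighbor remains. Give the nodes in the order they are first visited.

Visit Wes
Wes → Uma
Uma → Xiu
Xiu → Tao
Tao → Lou
Lou → Pia
Pia → Jae
Jae → Rex
Rex → Nia
Nia → Sam
Sam → Hana
Hana → Kai
Kai → Omar
Kai → Gus
Kai → Eli
Hana → Ivy
Nia → Mae

Wes → Uma → Xiu → Tao → Lou → Pia → Jae → Rex → Nia → Sam → Hana → Kai → Omar → Gus → Eli → Ivy → Mae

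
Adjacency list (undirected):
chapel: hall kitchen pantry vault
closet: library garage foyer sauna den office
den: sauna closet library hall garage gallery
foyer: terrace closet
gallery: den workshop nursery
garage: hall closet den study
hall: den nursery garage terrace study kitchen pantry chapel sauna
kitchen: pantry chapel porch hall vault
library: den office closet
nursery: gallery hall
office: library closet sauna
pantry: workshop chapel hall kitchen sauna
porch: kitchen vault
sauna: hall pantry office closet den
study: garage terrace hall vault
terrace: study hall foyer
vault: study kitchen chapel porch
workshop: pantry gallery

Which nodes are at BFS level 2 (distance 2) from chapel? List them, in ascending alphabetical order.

den, garage, nursery, porch, sauna, study, terrace, workshop

Level 0: chapel
Level 1: hall, kitchen, pantry, vault
Level 2: den, garage, nursery, porch, sauna, study, terrace, workshop
Level 3: closet, foyer, gallery, library, office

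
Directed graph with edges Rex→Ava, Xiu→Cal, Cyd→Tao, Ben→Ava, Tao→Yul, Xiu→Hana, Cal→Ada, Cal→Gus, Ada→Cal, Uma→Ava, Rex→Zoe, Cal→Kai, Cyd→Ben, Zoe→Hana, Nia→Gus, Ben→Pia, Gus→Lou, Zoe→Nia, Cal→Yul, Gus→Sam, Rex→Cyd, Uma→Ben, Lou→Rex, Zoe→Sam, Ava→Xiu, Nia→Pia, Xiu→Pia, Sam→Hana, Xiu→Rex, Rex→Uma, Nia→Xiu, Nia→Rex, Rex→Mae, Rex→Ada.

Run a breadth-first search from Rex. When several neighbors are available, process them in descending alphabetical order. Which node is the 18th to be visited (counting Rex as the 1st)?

Visit Rex; enqueue Zoe, Uma, Mae, Cyd, Ava, Ada → queue [Zoe, Uma, Mae, Cyd, Ava, Ada]
Visit Zoe; enqueue Sam, Nia, Hana → queue [Uma, Mae, Cyd, Ava, Ada, Sam, Nia, Hana]
Visit Uma; enqueue Ben → queue [Mae, Cyd, Ava, Ada, Sam, Nia, Hana, Ben]
Visit Mae → queue [Cyd, Ava, Ada, Sam, Nia, Hana, Ben]
Visit Cyd; enqueue Tao → queue [Ava, Ada, Sam, Nia, Hana, Ben, Tao]
Visit Ava; enqueue Xiu → queue [Ada, Sam, Nia, Hana, Ben, Tao, Xiu]
Visit Ada; enqueue Cal → queue [Sam, Nia, Hana, Ben, Tao, Xiu, Cal]
Visit Sam → queue [Nia, Hana, Ben, Tao, Xiu, Cal]
Visit Nia; enqueue Pia, Gus → queue [Hana, Ben, Tao, Xiu, Cal, Pia, Gus]
Visit Hana → queue [Ben, Tao, Xiu, Cal, Pia, Gus]
Visit Ben → queue [Tao, Xiu, Cal, Pia, Gus]
Visit Tao; enqueue Yul → queue [Xiu, Cal, Pia, Gus, Yul]
Visit Xiu → queue [Cal, Pia, Gus, Yul]
Visit Cal; enqueue Kai → queue [Pia, Gus, Yul, Kai]
Visit Pia → queue [Gus, Yul, Kai]
Visit Gus; enqueue Lou → queue [Yul, Kai, Lou]
Visit Yul → queue [Kai, Lou]
Visit Kai → queue [Lou]
Visit Lou → queue []

Visit order: Rex, Zoe, Uma, Mae, Cyd, Ava, Ada, Sam, Nia, Hana, Ben, Tao, Xiu, Cal, Pia, Gus, Yul, Kai, Lou

Kai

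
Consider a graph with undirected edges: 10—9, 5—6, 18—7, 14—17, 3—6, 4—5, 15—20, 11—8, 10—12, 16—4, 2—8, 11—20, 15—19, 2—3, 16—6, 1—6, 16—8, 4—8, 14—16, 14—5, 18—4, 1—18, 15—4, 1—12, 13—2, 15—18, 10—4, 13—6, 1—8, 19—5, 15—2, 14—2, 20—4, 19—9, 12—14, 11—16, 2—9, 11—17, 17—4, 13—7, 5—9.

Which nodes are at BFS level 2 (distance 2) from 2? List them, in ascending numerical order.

1, 4, 5, 6, 7, 10, 11, 12, 16, 17, 18, 19, 20

Level 0: 2
Level 1: 3, 8, 9, 13, 14, 15
Level 2: 1, 4, 5, 6, 7, 10, 11, 12, 16, 17, 18, 19, 20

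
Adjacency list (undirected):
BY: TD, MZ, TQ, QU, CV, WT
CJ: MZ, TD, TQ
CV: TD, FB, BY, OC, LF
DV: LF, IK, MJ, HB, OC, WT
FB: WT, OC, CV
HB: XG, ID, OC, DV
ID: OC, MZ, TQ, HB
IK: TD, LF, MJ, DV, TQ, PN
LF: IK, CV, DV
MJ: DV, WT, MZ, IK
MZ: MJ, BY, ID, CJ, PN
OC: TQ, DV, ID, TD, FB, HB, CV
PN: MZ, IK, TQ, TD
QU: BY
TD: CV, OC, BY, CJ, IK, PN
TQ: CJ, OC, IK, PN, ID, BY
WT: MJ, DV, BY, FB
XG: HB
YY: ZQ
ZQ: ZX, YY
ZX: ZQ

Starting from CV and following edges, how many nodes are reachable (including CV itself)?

18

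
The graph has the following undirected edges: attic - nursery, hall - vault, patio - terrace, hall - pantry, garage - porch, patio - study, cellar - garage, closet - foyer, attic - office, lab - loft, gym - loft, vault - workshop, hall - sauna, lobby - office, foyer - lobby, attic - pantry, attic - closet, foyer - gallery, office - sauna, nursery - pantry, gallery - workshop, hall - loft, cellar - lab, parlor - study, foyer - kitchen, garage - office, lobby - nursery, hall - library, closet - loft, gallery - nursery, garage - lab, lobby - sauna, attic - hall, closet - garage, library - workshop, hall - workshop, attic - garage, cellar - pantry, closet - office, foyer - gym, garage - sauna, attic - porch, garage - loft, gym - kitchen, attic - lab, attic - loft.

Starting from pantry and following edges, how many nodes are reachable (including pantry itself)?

20

BFS from pantry visits: pantry, nursery, hall, cellar, attic, lobby, gallery, workshop, vault, sauna, loft, library, lab, garage, porch, office, closet, foyer, gym, kitchen
Reachable nodes: 20 of 24 total.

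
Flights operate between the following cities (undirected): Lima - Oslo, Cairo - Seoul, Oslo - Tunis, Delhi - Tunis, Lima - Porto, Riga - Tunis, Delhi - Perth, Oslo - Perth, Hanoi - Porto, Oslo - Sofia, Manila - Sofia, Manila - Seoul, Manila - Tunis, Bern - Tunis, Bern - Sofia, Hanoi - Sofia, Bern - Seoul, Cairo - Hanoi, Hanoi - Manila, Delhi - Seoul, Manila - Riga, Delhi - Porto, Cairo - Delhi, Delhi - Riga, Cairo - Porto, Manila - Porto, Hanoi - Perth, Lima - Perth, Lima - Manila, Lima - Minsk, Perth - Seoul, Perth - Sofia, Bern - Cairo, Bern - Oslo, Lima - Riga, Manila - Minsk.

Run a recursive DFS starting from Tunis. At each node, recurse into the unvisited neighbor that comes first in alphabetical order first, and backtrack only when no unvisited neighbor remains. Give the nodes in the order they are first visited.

Tunis Bern Cairo Delhi Perth Hanoi Manila Lima Minsk Oslo Sofia Porto Riga Seoul

Visit Tunis
Tunis → Bern
Bern → Cairo
Cairo → Delhi
Delhi → Perth
Perth → Hanoi
Hanoi → Manila
Manila → Lima
Lima → Minsk
Lima → Oslo
Oslo → Sofia
Lima → Porto
Lima → Riga
Manila → Seoul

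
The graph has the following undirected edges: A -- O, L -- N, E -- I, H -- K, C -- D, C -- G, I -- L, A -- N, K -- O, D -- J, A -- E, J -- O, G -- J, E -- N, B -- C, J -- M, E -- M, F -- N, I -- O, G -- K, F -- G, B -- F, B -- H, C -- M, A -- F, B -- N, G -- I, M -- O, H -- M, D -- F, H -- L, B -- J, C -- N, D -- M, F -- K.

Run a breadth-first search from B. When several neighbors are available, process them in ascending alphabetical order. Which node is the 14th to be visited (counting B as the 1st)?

E

Visit B; enqueue C, F, H, J, N → queue [C, F, H, J, N]
Visit C; enqueue D, G, M → queue [F, H, J, N, D, G, M]
Visit F; enqueue A, K → queue [H, J, N, D, G, M, A, K]
Visit H; enqueue L → queue [J, N, D, G, M, A, K, L]
Visit J; enqueue O → queue [N, D, G, M, A, K, L, O]
Visit N; enqueue E → queue [D, G, M, A, K, L, O, E]
Visit D → queue [G, M, A, K, L, O, E]
Visit G; enqueue I → queue [M, A, K, L, O, E, I]
Visit M → queue [A, K, L, O, E, I]
Visit A → queue [K, L, O, E, I]
Visit K → queue [L, O, E, I]
Visit L → queue [O, E, I]
Visit O → queue [E, I]
Visit E → queue [I]
Visit I → queue []

Visit order: B, C, F, H, J, N, D, G, M, A, K, L, O, E, I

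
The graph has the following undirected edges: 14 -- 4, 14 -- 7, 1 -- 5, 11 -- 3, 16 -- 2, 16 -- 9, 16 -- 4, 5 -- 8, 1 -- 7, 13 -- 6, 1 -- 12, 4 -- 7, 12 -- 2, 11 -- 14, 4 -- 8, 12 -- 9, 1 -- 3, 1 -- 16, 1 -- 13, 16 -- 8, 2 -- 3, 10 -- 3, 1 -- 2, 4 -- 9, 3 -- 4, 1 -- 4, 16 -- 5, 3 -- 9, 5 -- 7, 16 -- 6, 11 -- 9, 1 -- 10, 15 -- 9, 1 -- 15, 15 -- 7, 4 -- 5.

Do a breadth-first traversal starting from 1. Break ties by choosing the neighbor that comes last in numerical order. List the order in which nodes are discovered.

1 16 15 13 12 10 7 5 4 3 2 9 8 6 14 11

Visit 1; enqueue 16, 15, 13, 12, 10, 7, 5, 4, 3, 2 → queue [16, 15, 13, 12, 10, 7, 5, 4, 3, 2]
Visit 16; enqueue 9, 8, 6 → queue [15, 13, 12, 10, 7, 5, 4, 3, 2, 9, 8, 6]
Visit 15 → queue [13, 12, 10, 7, 5, 4, 3, 2, 9, 8, 6]
Visit 13 → queue [12, 10, 7, 5, 4, 3, 2, 9, 8, 6]
Visit 12 → queue [10, 7, 5, 4, 3, 2, 9, 8, 6]
Visit 10 → queue [7, 5, 4, 3, 2, 9, 8, 6]
Visit 7; enqueue 14 → queue [5, 4, 3, 2, 9, 8, 6, 14]
Visit 5 → queue [4, 3, 2, 9, 8, 6, 14]
Visit 4 → queue [3, 2, 9, 8, 6, 14]
Visit 3; enqueue 11 → queue [2, 9, 8, 6, 14, 11]
Visit 2 → queue [9, 8, 6, 14, 11]
Visit 9 → queue [8, 6, 14, 11]
Visit 8 → queue [6, 14, 11]
Visit 6 → queue [14, 11]
Visit 14 → queue [11]
Visit 11 → queue []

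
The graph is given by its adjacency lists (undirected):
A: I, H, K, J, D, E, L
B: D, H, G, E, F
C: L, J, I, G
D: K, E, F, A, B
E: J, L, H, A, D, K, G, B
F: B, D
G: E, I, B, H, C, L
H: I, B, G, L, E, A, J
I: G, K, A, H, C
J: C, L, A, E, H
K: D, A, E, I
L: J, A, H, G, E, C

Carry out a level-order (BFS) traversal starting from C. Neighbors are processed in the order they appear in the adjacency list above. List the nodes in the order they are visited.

Visit C; enqueue L, J, I, G → queue [L, J, I, G]
Visit L; enqueue A, H, E → queue [J, I, G, A, H, E]
Visit J → queue [I, G, A, H, E]
Visit I; enqueue K → queue [G, A, H, E, K]
Visit G; enqueue B → queue [A, H, E, K, B]
Visit A; enqueue D → queue [H, E, K, B, D]
Visit H → queue [E, K, B, D]
Visit E → queue [K, B, D]
Visit K → queue [B, D]
Visit B; enqueue F → queue [D, F]
Visit D → queue [F]
Visit F → queue []

C → L → J → I → G → A → H → E → K → B → D → F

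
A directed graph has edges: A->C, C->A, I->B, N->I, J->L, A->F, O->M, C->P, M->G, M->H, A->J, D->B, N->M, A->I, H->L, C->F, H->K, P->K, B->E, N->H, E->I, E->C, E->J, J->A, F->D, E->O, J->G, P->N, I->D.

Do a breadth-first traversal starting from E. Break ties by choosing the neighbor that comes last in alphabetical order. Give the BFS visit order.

Visit E; enqueue O, J, I, C → queue [O, J, I, C]
Visit O; enqueue M → queue [J, I, C, M]
Visit J; enqueue L, G, A → queue [I, C, M, L, G, A]
Visit I; enqueue D, B → queue [C, M, L, G, A, D, B]
Visit C; enqueue P, F → queue [M, L, G, A, D, B, P, F]
Visit M; enqueue H → queue [L, G, A, D, B, P, F, H]
Visit L → queue [G, A, D, B, P, F, H]
Visit G → queue [A, D, B, P, F, H]
Visit A → queue [D, B, P, F, H]
Visit D → queue [B, P, F, H]
Visit B → queue [P, F, H]
Visit P; enqueue N, K → queue [F, H, N, K]
Visit F → queue [H, N, K]
Visit H → queue [N, K]
Visit N → queue [K]
Visit K → queue []

E O J I C M L G A D B P F H N K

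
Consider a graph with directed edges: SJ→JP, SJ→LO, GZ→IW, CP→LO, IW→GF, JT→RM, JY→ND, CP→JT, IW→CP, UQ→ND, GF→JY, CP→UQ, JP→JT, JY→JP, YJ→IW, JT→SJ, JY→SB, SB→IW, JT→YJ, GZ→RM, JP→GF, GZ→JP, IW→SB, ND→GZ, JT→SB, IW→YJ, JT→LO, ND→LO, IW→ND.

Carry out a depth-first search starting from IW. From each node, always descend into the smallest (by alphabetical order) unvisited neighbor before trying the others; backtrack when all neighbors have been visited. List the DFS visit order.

IW -> CP -> JT -> LO -> RM -> SB -> SJ -> JP -> GF -> JY -> ND -> GZ -> YJ -> UQ

Visit IW
IW → CP
CP → JT
JT → LO
JT → RM
JT → SB
JT → SJ
SJ → JP
JP → GF
GF → JY
JY → ND
ND → GZ
JT → YJ
CP → UQ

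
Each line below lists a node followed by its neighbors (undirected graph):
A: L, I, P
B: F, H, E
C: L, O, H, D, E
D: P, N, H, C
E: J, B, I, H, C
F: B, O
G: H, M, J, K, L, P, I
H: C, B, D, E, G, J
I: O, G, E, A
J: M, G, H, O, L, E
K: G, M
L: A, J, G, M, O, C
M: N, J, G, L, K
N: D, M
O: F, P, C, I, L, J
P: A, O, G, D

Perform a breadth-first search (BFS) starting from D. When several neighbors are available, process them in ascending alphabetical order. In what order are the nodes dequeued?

Visit D; enqueue C, H, N, P → queue [C, H, N, P]
Visit C; enqueue E, L, O → queue [H, N, P, E, L, O]
Visit H; enqueue B, G, J → queue [N, P, E, L, O, B, G, J]
Visit N; enqueue M → queue [P, E, L, O, B, G, J, M]
Visit P; enqueue A → queue [E, L, O, B, G, J, M, A]
Visit E; enqueue I → queue [L, O, B, G, J, M, A, I]
Visit L → queue [O, B, G, J, M, A, I]
Visit O; enqueue F → queue [B, G, J, M, A, I, F]
Visit B → queue [G, J, M, A, I, F]
Visit G; enqueue K → queue [J, M, A, I, F, K]
Visit J → queue [M, A, I, F, K]
Visit M → queue [A, I, F, K]
Visit A → queue [I, F, K]
Visit I → queue [F, K]
Visit F → queue [K]
Visit K → queue []

D, C, H, N, P, E, L, O, B, G, J, M, A, I, F, K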